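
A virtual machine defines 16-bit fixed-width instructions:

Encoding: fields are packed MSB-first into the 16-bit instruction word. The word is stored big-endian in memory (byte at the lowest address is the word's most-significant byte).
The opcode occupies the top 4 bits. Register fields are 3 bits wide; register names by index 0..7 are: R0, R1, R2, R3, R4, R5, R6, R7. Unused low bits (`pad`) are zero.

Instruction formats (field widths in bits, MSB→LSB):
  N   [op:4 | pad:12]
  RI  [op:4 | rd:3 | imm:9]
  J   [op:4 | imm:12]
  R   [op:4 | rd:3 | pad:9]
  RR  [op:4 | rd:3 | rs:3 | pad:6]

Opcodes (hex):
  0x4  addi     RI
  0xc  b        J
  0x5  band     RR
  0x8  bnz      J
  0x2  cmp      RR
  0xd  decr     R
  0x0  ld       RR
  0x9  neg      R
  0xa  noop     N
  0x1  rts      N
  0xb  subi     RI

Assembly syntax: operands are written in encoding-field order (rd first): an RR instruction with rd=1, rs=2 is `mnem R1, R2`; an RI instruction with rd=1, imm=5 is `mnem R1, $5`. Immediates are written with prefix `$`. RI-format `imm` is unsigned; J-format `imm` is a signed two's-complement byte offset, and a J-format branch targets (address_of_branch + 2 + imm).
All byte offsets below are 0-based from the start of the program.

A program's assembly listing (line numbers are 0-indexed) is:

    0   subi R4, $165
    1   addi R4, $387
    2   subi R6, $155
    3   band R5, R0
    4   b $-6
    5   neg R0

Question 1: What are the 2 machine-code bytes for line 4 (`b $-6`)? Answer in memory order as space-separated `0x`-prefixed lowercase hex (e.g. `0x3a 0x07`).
0xcf 0xfa

4. b fields op=0xc:4|imm=-6:12 → word cffah → cf fa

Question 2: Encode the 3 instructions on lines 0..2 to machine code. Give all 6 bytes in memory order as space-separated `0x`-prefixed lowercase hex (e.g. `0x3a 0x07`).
0. subi fields op=0xb:4|rd=4:3|imm=165:9 → word b8a5h → b8 a5
1. addi fields op=0x4:4|rd=4:3|imm=387:9 → word 4983h → 49 83
2. subi fields op=0xb:4|rd=6:3|imm=155:9 → word bc9bh → bc 9b

0xb8 0xa5 0x49 0x83 0xbc 0x9b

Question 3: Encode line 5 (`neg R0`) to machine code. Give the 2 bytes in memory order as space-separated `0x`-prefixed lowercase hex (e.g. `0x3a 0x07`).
0x90 0x00

line 5 (neg): pack op=0x9:4|rd=0:3|pad=0:9 = 0x9000; big→ 90 00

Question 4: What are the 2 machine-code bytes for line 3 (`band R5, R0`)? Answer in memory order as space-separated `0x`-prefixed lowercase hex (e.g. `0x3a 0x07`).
0x5a 0x00

L3: band op=0x5:4|rd=5:3|rs=0:3|pad=0:6 ⇒ 0x5a00 ⇒ big 5a 00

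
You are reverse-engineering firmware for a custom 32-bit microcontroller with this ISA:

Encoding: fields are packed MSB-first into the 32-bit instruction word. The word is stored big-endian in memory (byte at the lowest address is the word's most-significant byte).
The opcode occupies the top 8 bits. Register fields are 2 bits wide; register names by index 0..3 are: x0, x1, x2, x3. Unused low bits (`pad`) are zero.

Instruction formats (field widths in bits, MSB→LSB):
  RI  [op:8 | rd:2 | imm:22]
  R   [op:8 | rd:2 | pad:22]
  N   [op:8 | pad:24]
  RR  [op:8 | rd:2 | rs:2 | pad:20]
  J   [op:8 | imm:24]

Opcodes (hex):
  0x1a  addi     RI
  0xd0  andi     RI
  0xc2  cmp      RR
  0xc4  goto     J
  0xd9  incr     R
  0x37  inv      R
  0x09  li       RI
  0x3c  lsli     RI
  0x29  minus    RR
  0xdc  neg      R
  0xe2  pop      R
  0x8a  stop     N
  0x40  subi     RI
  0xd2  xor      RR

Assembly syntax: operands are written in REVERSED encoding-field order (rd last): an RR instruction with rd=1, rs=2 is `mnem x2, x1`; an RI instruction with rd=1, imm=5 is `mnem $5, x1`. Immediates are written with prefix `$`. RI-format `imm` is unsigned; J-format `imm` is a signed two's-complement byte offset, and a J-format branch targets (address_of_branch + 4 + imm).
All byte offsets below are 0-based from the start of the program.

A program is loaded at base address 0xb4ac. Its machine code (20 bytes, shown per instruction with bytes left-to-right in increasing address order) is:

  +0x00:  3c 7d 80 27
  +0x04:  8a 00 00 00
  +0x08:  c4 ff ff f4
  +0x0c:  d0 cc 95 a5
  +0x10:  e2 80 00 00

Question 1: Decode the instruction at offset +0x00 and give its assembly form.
@+00  big-endian(3c 7d 80 27) = 0x3c7d8027
  opcode bits[31:24]=0x3c: lsli/RI
  rd@[23:22]=0x1 ⇒ x1
  imm@[21:0]=0x3d8027 ⇒ $4030503

lsli $4030503, x1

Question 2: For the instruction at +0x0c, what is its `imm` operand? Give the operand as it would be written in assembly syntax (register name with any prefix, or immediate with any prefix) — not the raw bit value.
$824741

+0x0c: d0 cc 95 a5 ⇒ word 0xd0cc95a5 (big)
  opcode bits[31:24]=0xd0: andi/RI
  rd@[23:22]=0x3 ⇒ x3
  imm@[21:0]=0xc95a5 ⇒ $824741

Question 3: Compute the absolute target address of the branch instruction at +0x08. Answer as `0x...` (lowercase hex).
0xb4ac

+0x08: c4 ff ff f4 ⇒ word 0xc4fffff4 (big)
  op=0xc4fffff4>>24=0xc4 ⇒ goto (J)
  [23:0] imm=16777204 (s24→-12) = $-12
  target = base 0xb4ac + off 0x08 + 4 + imm -12 = 0xb4ac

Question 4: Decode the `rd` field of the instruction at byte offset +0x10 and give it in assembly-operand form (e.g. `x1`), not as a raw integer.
x2

+0x10: e2 80 00 00 ⇒ word 0xe2800000 (big)
  top 8b → 0xe2 → pop [R]
  rd@[23:22]=0x2 ⇒ x2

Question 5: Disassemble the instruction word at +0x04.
off 0x04: read 8a 00 00 00 as big → 0x8a000000
  op=0x8a000000>>24=0x8a ⇒ stop (N)

stop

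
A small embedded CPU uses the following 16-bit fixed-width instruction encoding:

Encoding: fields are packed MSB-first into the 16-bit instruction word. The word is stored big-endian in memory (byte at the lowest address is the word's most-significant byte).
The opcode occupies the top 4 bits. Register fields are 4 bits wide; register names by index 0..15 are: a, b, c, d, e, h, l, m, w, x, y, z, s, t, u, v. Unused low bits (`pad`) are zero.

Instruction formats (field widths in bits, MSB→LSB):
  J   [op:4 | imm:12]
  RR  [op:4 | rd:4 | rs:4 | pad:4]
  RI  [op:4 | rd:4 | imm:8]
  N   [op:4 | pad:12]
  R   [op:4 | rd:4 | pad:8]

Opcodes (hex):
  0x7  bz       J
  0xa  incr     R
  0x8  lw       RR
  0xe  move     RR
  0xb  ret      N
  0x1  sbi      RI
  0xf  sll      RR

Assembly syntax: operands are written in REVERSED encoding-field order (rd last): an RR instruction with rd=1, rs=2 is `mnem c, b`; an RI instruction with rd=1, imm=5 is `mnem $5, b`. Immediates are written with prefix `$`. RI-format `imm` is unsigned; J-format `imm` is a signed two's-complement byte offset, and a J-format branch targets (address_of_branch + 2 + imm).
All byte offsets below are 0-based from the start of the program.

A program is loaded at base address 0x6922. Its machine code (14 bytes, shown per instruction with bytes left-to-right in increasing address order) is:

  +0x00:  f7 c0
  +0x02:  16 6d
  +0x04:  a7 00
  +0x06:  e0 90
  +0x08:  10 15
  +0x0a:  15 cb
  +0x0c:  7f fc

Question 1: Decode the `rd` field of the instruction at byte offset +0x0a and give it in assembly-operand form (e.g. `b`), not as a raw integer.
off 0x0a: read 15 cb as big → 0x15cb
  top 4b → 0x1 → sbi [RI]
  rd: (w>>8)&0xf=0x5 → h
  imm: (w>>0)&0xff=0xcb → $203

h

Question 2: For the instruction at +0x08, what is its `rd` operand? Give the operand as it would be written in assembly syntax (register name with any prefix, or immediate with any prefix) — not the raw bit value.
@+08  big-endian(10 15) = 0x1015
  opcode bits[15:12]=0x1: sbi/RI
  [11:8] rd=0 = a
  [7:0] imm=21 = $21

a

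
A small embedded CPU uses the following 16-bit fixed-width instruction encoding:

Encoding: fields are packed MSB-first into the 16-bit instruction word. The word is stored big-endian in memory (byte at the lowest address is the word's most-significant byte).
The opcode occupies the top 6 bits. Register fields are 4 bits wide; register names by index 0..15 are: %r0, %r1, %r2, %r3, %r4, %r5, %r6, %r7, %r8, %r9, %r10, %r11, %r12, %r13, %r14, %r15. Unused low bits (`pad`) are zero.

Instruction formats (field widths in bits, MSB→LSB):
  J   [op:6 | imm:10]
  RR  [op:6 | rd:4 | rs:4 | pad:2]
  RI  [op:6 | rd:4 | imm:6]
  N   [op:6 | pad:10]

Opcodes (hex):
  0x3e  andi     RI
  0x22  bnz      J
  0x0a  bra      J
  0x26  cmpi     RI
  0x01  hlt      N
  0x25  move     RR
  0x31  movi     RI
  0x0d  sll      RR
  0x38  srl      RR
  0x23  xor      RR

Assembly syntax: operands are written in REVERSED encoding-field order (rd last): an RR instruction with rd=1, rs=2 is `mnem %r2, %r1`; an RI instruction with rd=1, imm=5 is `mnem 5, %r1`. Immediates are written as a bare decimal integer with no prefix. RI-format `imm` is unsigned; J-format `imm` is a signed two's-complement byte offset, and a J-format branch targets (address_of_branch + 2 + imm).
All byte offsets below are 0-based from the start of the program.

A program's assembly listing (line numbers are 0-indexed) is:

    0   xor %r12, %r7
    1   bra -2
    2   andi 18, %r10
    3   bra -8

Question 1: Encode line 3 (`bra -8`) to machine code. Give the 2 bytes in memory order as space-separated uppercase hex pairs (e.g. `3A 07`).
2B F8

L3: bra op=0xa:6|imm=-8:10 ⇒ 0x2bf8 ⇒ big 2b f8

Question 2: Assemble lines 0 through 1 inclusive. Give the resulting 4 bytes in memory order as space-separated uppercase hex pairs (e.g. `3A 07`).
line 0 (xor): pack op=0x23:6|rd=7:4|rs=12:4|pad=0:2 = 0x8df0; big→ 8d f0
line 1 (bra): pack op=0xa:6|imm=-2:10 = 0x2bfe; big→ 2b fe

8D F0 2B FE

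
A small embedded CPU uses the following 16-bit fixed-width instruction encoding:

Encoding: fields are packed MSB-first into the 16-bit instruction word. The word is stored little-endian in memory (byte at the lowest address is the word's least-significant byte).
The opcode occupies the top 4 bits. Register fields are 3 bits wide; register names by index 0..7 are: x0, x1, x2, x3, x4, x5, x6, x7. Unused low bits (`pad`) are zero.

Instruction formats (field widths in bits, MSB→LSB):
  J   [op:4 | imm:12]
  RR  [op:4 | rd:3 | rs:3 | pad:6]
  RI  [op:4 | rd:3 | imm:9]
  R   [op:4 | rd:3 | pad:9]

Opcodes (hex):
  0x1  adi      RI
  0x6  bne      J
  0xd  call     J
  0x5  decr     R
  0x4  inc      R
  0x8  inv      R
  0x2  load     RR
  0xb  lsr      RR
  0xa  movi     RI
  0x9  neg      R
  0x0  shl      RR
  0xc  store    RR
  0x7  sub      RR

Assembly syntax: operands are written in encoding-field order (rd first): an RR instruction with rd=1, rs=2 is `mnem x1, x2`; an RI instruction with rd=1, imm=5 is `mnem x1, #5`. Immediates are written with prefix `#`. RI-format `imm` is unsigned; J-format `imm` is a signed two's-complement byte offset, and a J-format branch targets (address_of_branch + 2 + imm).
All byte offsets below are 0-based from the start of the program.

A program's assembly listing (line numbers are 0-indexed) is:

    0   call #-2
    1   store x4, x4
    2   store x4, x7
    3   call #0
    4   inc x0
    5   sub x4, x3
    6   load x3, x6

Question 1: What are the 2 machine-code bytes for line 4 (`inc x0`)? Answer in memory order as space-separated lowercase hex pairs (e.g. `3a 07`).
4. inc fields op=0x4:4|rd=0:3|pad=0:9 → word 4000h → 00 40

00 40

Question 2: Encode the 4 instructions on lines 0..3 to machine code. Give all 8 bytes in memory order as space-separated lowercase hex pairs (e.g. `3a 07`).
fe df 00 c9 c0 c9 00 d0

line 0 (call): pack op=0xd:4|imm=-2:12 = 0xdffe; little→ fe df
line 1 (store): pack op=0xc:4|rd=4:3|rs=4:3|pad=0:6 = 0xc900; little→ 00 c9
line 2 (store): pack op=0xc:4|rd=4:3|rs=7:3|pad=0:6 = 0xc9c0; little→ c0 c9
line 3 (call): pack op=0xd:4|imm=0:12 = 0xd000; little→ 00 d0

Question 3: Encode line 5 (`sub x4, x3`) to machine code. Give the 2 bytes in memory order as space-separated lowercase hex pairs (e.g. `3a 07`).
c0 78

L5: sub op=0x7:4|rd=4:3|rs=3:3|pad=0:6 ⇒ 0x78c0 ⇒ little c0 78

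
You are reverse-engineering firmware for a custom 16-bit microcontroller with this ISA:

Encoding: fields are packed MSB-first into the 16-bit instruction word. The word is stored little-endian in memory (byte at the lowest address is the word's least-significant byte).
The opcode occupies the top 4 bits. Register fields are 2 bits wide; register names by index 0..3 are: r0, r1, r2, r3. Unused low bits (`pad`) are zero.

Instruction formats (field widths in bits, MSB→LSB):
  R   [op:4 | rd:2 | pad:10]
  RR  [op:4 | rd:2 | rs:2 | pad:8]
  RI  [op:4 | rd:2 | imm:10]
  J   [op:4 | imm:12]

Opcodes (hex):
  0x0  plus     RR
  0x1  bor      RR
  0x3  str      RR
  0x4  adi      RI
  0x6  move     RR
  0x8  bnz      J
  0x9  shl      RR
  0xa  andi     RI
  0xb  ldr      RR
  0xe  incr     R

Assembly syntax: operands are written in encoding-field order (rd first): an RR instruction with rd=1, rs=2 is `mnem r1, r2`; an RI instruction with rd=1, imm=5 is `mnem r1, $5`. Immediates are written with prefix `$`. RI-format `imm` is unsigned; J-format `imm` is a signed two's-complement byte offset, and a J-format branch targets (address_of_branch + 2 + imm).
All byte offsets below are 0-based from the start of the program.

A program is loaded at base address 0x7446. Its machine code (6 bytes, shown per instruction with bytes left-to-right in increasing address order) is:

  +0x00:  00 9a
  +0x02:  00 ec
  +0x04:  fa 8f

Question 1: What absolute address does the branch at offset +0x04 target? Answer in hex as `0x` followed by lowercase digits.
+0x04: fa 8f ⇒ word 0x8ffa (little)
  top 4b → 0x8 → bnz [J]
  imm@[11:0]=0xffa (s12→-6) ⇒ $-6
  target = base 0x7446 + off 0x04 + 2 + imm -6 = 0x7446

0x7446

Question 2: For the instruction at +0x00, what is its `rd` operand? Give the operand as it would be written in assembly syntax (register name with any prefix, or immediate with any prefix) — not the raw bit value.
r2

off 0x00: read 00 9a as little → 0x9a00
  top 4b → 0x9 → shl [RR]
  rd@[11:10]=0x2 ⇒ r2
  rs@[9:8]=0x2 ⇒ r2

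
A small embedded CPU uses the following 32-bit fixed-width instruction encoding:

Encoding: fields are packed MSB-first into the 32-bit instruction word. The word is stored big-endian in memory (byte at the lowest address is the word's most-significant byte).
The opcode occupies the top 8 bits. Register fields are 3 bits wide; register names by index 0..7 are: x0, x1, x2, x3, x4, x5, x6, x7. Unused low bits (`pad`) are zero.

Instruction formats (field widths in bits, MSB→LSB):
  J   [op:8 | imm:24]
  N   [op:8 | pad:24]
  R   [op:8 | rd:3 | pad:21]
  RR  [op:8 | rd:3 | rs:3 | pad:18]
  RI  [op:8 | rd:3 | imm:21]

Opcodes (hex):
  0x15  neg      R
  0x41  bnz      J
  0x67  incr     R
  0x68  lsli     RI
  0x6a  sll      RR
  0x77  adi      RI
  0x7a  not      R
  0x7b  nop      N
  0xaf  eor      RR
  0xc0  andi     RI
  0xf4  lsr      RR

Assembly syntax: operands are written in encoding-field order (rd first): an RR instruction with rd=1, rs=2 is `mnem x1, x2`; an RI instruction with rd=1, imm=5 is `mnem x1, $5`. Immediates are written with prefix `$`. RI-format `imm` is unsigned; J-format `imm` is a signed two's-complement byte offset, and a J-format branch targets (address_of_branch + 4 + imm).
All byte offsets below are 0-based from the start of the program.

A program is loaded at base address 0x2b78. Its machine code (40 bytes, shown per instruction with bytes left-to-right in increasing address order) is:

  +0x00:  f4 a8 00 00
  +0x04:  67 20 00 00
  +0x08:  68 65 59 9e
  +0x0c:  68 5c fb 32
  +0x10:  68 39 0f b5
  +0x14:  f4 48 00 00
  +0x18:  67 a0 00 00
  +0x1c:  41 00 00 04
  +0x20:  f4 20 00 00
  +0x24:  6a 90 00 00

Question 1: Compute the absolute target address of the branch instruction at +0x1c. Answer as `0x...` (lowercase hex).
0x2b9c

off 0x1c: read 41 00 00 04 as big → 0x41000004
  opcode bits[31:24]=0x41: bnz/J
  imm: (w>>0)&0xffffff=0x4 → $4
  target = base 0x2b78 + off 0x1c + 4 + imm 4 = 0x2b9c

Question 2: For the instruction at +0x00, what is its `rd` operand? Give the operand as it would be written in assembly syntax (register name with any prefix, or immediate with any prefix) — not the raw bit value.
[00] f4 a8 00 00 → 0xf4a80000
  opcode bits[31:24]=0xf4: lsr/RR
  rd@[23:21]=0x5 ⇒ x5
  rs@[20:18]=0x2 ⇒ x2

x5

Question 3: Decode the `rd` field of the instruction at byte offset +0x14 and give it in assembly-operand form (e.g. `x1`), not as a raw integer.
x2

off 0x14: read f4 48 00 00 as big → 0xf4480000
  top 8b → 0xf4 → lsr [RR]
  rd: (w>>21)&0x7=0x2 → x2
  rs: (w>>18)&0x7=0x2 → x2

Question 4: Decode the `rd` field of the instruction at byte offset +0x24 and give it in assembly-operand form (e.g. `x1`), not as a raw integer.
+0x24: 6a 90 00 00 ⇒ word 0x6a900000 (big)
  opcode bits[31:24]=0x6a: sll/RR
  [23:21] rd=4 = x4
  [20:18] rs=4 = x4

x4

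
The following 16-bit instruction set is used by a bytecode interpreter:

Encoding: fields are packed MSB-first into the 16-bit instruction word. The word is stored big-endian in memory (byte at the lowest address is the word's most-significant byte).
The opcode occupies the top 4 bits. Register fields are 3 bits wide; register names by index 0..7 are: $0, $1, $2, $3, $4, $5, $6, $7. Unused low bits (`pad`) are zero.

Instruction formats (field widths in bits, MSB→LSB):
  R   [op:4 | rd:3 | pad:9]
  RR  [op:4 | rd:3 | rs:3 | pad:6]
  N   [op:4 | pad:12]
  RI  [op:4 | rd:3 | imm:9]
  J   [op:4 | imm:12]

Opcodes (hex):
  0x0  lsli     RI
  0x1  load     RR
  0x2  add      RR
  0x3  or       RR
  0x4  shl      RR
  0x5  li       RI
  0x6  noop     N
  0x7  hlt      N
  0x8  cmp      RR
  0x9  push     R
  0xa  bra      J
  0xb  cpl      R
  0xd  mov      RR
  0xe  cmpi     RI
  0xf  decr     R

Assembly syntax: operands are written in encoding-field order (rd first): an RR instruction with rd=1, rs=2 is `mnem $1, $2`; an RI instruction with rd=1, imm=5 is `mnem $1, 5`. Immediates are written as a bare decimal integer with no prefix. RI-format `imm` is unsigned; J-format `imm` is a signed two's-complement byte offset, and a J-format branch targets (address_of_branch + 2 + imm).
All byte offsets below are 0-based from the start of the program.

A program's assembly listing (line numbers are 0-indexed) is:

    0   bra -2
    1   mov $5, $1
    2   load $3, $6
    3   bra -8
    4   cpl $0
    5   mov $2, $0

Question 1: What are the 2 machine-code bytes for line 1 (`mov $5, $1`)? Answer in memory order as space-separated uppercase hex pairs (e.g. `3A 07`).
DA 40

line 1 (mov): pack op=0xd:4|rd=5:3|rs=1:3|pad=0:6 = 0xda40; big→ da 40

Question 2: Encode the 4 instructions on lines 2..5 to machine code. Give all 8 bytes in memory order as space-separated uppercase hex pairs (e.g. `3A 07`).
L2: load op=0x1:4|rd=3:3|rs=6:3|pad=0:6 ⇒ 0x1780 ⇒ big 17 80
L3: bra op=0xa:4|imm=-8:12 ⇒ 0xaff8 ⇒ big af f8
L4: cpl op=0xb:4|rd=0:3|pad=0:9 ⇒ 0xb000 ⇒ big b0 00
L5: mov op=0xd:4|rd=2:3|rs=0:3|pad=0:6 ⇒ 0xd400 ⇒ big d4 00

17 80 AF F8 B0 00 D4 00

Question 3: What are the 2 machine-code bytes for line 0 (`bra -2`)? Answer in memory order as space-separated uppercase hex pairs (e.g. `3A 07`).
AF FE

L0: bra op=0xa:4|imm=-2:12 ⇒ 0xaffe ⇒ big af fe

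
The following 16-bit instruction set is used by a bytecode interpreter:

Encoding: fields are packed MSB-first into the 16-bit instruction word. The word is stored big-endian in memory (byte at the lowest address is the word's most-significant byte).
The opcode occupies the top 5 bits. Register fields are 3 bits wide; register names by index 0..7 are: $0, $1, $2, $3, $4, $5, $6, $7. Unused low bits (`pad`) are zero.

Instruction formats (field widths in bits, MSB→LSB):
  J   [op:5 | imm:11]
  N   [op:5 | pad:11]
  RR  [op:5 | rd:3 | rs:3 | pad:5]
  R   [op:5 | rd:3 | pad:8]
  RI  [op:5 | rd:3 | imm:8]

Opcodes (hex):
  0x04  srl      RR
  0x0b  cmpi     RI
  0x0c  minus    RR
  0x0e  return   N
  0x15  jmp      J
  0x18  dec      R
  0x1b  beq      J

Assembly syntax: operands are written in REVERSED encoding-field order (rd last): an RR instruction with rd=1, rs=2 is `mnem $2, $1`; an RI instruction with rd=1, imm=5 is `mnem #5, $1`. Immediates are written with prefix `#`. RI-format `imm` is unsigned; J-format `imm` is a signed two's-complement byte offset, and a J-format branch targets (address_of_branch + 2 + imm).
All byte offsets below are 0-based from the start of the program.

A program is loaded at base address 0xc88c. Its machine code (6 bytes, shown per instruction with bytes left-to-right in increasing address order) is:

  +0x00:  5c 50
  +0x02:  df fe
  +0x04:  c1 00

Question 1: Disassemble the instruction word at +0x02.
off 0x02: read df fe as big → 0xdffe
  top 5b → 0x1b → beq [J]
  imm: (w>>0)&0x7ff=0x7fe (s11→-2) → #-2

beq #-2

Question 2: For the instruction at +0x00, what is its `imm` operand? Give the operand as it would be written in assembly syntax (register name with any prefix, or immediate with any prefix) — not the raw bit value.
#80

off 0x00: read 5c 50 as big → 0x5c50
  opcode bits[15:11]=0xb: cmpi/RI
  rd: (w>>8)&0x7=0x4 → $4
  imm: (w>>0)&0xff=0x50 → #80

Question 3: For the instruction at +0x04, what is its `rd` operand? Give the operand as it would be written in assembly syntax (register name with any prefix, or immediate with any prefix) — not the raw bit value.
$1

[04] c1 00 → 0xc100
  opcode bits[15:11]=0x18: dec/R
  rd: (w>>8)&0x7=0x1 → $1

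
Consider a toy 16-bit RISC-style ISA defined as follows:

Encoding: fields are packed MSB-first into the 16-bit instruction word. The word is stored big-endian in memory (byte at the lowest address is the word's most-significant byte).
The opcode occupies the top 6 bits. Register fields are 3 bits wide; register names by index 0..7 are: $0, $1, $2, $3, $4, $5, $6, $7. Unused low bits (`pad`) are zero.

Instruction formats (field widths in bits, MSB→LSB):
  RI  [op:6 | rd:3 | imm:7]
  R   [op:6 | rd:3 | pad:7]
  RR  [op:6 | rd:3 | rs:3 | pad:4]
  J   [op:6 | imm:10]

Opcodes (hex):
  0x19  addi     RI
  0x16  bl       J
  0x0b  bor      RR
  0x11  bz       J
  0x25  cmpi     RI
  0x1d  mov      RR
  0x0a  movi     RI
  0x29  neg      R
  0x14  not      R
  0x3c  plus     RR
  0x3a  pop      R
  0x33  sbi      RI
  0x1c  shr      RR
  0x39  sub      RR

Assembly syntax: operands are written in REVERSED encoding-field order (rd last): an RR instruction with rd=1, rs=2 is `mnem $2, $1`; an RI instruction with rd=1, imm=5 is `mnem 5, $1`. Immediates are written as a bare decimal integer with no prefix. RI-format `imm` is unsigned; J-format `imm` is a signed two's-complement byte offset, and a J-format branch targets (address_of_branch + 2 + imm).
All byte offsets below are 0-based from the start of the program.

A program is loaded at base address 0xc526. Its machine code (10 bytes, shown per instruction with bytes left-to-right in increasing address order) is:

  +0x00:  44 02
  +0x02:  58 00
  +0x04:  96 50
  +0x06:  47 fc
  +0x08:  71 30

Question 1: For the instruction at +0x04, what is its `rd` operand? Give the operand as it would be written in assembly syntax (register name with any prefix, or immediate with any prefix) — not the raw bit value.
$4

off 0x04: read 96 50 as big → 0x9650
  top 6b → 0x25 → cmpi [RI]
  [9:7] rd=4 = $4
  [6:0] imm=80 = 80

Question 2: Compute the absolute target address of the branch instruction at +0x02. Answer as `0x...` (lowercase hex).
@+02  big-endian(58 00) = 0x5800
  top 6b → 0x16 → bl [J]
  imm@[9:0]=0x0 ⇒ 0
  target = base 0xc526 + off 0x02 + 2 + imm 0 = 0xc52a

0xc52a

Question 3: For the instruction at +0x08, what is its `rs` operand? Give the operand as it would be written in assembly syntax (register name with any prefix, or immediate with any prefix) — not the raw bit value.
$3

@+08  big-endian(71 30) = 0x7130
  opcode bits[15:10]=0x1c: shr/RR
  rd: (w>>7)&0x7=0x2 → $2
  rs: (w>>4)&0x7=0x3 → $3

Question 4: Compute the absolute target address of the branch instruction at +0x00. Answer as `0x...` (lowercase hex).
0xc52a

@+00  big-endian(44 02) = 0x4402
  opcode bits[15:10]=0x11: bz/J
  [9:0] imm=2 = 2
  target = base 0xc526 + off 0x00 + 2 + imm 2 = 0xc52a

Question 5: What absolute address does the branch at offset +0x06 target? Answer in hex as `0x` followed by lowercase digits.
off 0x06: read 47 fc as big → 0x47fc
  opcode bits[15:10]=0x11: bz/J
  [9:0] imm=1020 (s10→-4) = -4
  target = base 0xc526 + off 0x06 + 2 + imm -4 = 0xc52a

0xc52a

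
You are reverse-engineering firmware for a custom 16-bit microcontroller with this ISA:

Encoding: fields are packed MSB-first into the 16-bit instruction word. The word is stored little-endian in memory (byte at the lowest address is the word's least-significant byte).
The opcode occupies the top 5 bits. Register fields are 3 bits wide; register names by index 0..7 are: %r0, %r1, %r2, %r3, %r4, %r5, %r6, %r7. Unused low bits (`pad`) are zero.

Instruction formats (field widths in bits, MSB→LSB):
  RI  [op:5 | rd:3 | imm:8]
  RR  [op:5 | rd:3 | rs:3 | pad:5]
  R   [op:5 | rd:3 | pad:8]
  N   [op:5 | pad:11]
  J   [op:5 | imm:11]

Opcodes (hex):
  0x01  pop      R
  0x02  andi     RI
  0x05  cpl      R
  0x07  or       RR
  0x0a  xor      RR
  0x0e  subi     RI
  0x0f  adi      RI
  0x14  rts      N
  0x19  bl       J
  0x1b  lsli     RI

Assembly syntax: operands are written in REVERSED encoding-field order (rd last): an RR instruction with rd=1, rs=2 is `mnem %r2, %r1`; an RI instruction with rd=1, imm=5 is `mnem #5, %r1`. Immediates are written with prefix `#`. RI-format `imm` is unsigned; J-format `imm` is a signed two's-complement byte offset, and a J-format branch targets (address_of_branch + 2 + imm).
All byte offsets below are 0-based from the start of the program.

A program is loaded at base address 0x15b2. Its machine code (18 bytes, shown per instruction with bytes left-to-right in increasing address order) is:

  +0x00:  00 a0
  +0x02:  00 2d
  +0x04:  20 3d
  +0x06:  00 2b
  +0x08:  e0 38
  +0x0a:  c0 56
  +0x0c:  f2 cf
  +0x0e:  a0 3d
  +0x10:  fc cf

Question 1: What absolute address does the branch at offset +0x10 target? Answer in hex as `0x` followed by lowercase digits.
+0x10: fc cf ⇒ word 0xcffc (little)
  top 5b → 0x19 → bl [J]
  imm: (w>>0)&0x7ff=0x7fc (s11→-4) → #-4
  target = base 0x15b2 + off 0x10 + 2 + imm -4 = 0x15c0

0x15c0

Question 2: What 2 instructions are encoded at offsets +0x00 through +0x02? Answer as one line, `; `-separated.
+0x00: 00 a0 ⇒ word 0xa000 (little)
  op=0xa000>>11=0x14 ⇒ rts (N)
+0x02: 00 2d ⇒ word 0x2d00 (little)
  op=0x2d00>>11=0x5 ⇒ cpl (R)
  [10:8] rd=5 = %r5

rts; cpl %r5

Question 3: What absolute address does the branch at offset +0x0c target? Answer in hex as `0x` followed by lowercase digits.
0x15b2

+0x0c: f2 cf ⇒ word 0xcff2 (little)
  opcode bits[15:11]=0x19: bl/J
  imm: (w>>0)&0x7ff=0x7f2 (s11→-14) → #-14
  target = base 0x15b2 + off 0x0c + 2 + imm -14 = 0x15b2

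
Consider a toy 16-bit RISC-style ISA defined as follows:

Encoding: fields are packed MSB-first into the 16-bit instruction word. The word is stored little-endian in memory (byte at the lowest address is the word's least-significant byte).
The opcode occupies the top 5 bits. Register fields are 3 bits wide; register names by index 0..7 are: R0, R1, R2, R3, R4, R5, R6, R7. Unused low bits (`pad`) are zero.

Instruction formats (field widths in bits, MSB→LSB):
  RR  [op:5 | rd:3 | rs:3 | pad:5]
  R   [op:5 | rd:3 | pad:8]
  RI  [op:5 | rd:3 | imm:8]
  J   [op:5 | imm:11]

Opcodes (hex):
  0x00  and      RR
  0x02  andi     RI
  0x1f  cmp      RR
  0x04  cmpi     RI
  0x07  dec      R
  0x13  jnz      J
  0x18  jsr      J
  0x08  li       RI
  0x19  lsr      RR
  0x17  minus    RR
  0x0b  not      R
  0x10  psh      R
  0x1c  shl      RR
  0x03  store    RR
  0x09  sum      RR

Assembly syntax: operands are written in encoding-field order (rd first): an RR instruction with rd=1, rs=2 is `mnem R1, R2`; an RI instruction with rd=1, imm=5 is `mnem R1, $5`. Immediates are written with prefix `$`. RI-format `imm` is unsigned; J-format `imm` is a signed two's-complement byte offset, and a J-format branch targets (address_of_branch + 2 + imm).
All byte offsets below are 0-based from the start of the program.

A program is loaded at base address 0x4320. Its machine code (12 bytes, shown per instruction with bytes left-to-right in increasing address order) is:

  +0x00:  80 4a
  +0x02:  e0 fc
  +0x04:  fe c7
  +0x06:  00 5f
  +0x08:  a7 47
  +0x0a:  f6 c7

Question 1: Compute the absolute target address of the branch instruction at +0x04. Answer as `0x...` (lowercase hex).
[04] fe c7 → 0xc7fe
  opcode bits[15:11]=0x18: jsr/J
  imm@[10:0]=0x7fe (s11→-2) ⇒ $-2
  target = base 0x4320 + off 0x04 + 2 + imm -2 = 0x4324

0x4324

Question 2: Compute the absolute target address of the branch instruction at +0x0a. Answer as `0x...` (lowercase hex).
[0a] f6 c7 → 0xc7f6
  op=0xc7f6>>11=0x18 ⇒ jsr (J)
  imm: (w>>0)&0x7ff=0x7f6 (s11→-10) → $-10
  target = base 0x4320 + off 0x0a + 2 + imm -10 = 0x4322

0x4322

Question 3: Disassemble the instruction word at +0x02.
+0x02: e0 fc ⇒ word 0xfce0 (little)
  opcode bits[15:11]=0x1f: cmp/RR
  rd@[10:8]=0x4 ⇒ R4
  rs@[7:5]=0x7 ⇒ R7

cmp R4, R7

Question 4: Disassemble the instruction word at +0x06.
+0x06: 00 5f ⇒ word 0x5f00 (little)
  top 5b → 0xb → not [R]
  [10:8] rd=7 = R7

not R7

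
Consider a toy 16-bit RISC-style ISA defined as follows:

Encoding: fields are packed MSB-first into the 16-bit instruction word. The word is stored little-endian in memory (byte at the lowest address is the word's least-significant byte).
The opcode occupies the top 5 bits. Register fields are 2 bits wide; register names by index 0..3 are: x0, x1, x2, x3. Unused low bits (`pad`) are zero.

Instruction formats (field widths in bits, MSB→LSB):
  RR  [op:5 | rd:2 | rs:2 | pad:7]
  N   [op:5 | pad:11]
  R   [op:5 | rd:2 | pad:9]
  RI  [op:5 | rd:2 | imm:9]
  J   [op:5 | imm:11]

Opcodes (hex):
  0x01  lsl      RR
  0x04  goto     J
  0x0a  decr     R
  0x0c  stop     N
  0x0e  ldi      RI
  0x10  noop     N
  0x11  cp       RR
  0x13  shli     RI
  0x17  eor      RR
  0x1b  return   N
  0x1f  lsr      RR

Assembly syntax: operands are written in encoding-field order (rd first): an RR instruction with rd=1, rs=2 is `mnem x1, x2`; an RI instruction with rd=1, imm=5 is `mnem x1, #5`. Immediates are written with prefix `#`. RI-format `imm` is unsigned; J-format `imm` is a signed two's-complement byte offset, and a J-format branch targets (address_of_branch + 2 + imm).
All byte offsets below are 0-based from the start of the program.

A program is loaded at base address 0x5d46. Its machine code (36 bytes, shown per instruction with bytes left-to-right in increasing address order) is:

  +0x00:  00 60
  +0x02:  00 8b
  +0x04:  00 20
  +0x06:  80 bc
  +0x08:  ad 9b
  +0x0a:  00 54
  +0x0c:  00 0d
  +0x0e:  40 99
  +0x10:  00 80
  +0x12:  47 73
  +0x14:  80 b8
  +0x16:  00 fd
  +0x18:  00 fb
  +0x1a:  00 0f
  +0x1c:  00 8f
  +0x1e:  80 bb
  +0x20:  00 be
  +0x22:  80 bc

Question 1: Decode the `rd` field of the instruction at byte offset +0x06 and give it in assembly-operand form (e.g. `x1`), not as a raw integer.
x2

+0x06: 80 bc ⇒ word 0xbc80 (little)
  opcode bits[15:11]=0x17: eor/RR
  rd: (w>>9)&0x3=0x2 → x2
  rs: (w>>7)&0x3=0x1 → x1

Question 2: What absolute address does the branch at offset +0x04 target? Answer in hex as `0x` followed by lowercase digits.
+0x04: 00 20 ⇒ word 0x2000 (little)
  top 5b → 0x4 → goto [J]
  imm@[10:0]=0x0 ⇒ #0
  target = base 0x5d46 + off 0x04 + 2 + imm 0 = 0x5d4c

0x5d4c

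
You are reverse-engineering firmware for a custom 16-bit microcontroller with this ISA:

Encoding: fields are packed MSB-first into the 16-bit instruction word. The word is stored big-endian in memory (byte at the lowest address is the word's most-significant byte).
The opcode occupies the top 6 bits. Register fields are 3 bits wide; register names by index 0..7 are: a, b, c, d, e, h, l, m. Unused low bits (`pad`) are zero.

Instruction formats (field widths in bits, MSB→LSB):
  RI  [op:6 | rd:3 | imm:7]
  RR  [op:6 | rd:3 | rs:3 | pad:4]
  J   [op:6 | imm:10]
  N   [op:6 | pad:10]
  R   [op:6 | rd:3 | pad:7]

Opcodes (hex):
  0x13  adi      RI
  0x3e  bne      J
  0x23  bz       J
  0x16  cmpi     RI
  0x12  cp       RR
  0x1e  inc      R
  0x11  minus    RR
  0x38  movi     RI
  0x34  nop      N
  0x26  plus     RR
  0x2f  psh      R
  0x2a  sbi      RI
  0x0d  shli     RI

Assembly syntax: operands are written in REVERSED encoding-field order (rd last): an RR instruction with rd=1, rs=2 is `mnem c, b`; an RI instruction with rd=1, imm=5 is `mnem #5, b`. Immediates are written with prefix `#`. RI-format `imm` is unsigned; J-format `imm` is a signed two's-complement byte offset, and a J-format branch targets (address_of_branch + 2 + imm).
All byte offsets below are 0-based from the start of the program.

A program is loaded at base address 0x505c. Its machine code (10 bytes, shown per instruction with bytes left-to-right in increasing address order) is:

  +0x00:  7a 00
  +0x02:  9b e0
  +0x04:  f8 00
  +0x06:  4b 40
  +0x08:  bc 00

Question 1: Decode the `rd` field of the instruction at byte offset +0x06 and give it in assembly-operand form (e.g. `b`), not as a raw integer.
+0x06: 4b 40 ⇒ word 0x4b40 (big)
  top 6b → 0x12 → cp [RR]
  rd: (w>>7)&0x7=0x6 → l
  rs: (w>>4)&0x7=0x4 → e

l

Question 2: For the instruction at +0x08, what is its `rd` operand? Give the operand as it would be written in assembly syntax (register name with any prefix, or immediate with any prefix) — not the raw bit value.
a

off 0x08: read bc 00 as big → 0xbc00
  top 6b → 0x2f → psh [R]
  [9:7] rd=0 = a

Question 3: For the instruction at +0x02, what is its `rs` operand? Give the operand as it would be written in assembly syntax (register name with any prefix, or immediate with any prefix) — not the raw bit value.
l

+0x02: 9b e0 ⇒ word 0x9be0 (big)
  top 6b → 0x26 → plus [RR]
  rd: (w>>7)&0x7=0x7 → m
  rs: (w>>4)&0x7=0x6 → l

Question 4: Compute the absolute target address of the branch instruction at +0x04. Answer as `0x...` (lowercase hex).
@+04  big-endian(f8 00) = 0xf800
  opcode bits[15:10]=0x3e: bne/J
  imm@[9:0]=0x0 ⇒ #0
  target = base 0x505c + off 0x04 + 2 + imm 0 = 0x5062

0x5062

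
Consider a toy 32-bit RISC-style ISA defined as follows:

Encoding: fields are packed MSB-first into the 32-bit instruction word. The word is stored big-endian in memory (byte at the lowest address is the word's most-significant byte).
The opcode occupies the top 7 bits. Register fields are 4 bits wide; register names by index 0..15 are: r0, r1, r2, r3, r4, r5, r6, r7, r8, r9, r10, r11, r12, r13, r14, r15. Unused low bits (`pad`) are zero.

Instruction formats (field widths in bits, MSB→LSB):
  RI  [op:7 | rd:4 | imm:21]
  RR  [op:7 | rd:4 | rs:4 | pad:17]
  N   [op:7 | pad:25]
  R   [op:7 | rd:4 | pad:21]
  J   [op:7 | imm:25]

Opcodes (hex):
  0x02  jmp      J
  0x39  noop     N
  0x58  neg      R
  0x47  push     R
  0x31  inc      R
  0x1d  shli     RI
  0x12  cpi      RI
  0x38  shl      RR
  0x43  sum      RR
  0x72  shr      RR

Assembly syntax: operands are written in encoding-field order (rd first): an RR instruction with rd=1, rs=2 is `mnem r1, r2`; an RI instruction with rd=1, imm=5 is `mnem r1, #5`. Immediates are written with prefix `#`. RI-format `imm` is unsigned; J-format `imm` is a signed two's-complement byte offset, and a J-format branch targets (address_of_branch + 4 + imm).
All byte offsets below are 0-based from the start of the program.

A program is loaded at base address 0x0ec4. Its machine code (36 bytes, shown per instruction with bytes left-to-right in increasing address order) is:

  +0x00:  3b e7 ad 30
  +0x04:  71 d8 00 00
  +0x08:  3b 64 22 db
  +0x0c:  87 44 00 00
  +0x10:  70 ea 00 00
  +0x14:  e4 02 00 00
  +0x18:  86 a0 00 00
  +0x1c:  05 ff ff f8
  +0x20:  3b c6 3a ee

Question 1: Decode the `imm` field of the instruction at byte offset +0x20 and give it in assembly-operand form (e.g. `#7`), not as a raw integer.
#408302

[20] 3b c6 3a ee → 0x3bc63aee
  op=0x3bc63aee>>25=0x1d ⇒ shli (RI)
  rd: (w>>21)&0xf=0xe → r14
  imm: (w>>0)&0x1fffff=0x63aee → #408302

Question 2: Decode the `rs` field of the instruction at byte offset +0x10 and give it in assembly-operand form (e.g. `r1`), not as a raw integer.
+0x10: 70 ea 00 00 ⇒ word 0x70ea0000 (big)
  op=0x70ea0000>>25=0x38 ⇒ shl (RR)
  rd@[24:21]=0x7 ⇒ r7
  rs@[20:17]=0x5 ⇒ r5

r5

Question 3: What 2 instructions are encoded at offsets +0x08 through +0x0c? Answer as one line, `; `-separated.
shli r11, #271067; sum r10, r2

off 0x08: read 3b 64 22 db as big → 0x3b6422db
  op=0x3b6422db>>25=0x1d ⇒ shli (RI)
  [24:21] rd=11 = r11
  [20:0] imm=271067 = #271067
off 0x0c: read 87 44 00 00 as big → 0x87440000
  op=0x87440000>>25=0x43 ⇒ sum (RR)
  [24:21] rd=10 = r10
  [20:17] rs=2 = r2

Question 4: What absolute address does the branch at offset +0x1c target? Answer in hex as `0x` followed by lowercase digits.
0x0edc

[1c] 05 ff ff f8 → 0x05fffff8
  op=0x05fffff8>>25=0x2 ⇒ jmp (J)
  [24:0] imm=33554424 (s25→-8) = #-8
  target = base 0x0ec4 + off 0x1c + 4 + imm -8 = 0x0edc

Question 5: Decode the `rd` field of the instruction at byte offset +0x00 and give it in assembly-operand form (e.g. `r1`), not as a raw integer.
r15

+0x00: 3b e7 ad 30 ⇒ word 0x3be7ad30 (big)
  op=0x3be7ad30>>25=0x1d ⇒ shli (RI)
  rd@[24:21]=0xf ⇒ r15
  imm@[20:0]=0x7ad30 ⇒ #503088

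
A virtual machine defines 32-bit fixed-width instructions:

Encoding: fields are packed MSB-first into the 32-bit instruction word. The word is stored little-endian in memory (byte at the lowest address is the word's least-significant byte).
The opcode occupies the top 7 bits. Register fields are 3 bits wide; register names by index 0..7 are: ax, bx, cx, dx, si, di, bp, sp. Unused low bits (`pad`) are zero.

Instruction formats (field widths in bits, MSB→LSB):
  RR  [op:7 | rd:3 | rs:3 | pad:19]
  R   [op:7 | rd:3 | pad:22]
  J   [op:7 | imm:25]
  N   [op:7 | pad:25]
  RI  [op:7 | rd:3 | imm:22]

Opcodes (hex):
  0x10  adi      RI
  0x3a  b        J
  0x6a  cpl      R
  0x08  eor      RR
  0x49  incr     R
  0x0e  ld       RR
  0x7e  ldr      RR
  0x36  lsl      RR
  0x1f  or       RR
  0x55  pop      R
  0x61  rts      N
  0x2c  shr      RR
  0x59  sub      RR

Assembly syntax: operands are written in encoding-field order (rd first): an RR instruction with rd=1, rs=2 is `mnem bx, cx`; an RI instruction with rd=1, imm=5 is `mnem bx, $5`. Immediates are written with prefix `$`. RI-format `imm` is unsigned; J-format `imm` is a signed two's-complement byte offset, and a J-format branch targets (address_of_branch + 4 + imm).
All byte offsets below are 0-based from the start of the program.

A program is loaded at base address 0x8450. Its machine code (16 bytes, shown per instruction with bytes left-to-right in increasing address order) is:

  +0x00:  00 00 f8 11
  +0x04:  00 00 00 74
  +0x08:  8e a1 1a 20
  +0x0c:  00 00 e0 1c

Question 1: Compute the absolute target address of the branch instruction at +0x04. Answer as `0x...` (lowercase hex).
0x8458

@+04  little-endian(00 00 00 74) = 0x74000000
  top 7b → 0x3a → b [J]
  imm: (w>>0)&0x1ffffff=0x0 → $0
  target = base 0x8450 + off 0x04 + 4 + imm 0 = 0x8458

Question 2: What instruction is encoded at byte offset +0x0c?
[0c] 00 00 e0 1c → 0x1ce00000
  opcode bits[31:25]=0xe: ld/RR
  rd@[24:22]=0x3 ⇒ dx
  rs@[21:19]=0x4 ⇒ si

ld dx, si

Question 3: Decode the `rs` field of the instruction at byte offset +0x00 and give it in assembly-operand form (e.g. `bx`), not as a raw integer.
off 0x00: read 00 00 f8 11 as little → 0x11f80000
  top 7b → 0x8 → eor [RR]
  rd@[24:22]=0x7 ⇒ sp
  rs@[21:19]=0x7 ⇒ sp

sp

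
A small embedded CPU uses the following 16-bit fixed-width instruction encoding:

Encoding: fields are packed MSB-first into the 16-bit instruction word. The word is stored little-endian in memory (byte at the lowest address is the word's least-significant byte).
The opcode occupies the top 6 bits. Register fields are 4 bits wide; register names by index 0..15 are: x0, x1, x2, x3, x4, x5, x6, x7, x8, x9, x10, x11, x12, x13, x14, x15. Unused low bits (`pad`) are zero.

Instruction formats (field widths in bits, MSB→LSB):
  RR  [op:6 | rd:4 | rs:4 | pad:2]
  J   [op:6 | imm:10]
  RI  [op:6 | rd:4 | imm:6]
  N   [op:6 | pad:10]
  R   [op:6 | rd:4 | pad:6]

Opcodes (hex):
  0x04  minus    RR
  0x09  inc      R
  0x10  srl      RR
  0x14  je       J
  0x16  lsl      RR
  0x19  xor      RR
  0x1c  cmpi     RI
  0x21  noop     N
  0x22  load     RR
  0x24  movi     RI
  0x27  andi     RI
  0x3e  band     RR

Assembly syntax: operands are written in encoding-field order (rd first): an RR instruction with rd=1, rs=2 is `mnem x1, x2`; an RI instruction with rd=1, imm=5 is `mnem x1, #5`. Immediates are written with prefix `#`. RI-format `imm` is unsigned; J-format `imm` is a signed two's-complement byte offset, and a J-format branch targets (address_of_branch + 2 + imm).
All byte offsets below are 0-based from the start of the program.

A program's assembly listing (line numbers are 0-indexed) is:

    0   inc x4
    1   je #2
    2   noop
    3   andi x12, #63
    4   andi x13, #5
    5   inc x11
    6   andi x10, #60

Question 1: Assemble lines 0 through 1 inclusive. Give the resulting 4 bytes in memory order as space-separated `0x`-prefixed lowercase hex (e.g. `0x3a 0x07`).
0x00 0x25 0x02 0x50

0. inc fields op=0x9:6|rd=4:4|pad=0:6 → word 2500h → 00 25
1. je fields op=0x14:6|imm=2:10 → word 5002h → 02 50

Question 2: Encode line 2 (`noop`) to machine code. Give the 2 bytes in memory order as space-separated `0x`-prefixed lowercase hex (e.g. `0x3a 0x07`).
0x00 0x84

2. noop fields op=0x21:6|pad=0:10 → word 8400h → 00 84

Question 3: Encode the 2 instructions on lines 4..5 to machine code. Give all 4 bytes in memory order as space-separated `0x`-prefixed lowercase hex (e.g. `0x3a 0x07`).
0x45 0x9f 0xc0 0x26

4. andi fields op=0x27:6|rd=13:4|imm=5:6 → word 9f45h → 45 9f
5. inc fields op=0x9:6|rd=11:4|pad=0:6 → word 26c0h → c0 26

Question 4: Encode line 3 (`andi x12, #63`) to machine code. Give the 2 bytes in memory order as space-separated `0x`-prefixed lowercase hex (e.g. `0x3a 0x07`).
0x3f 0x9f

L3: andi op=0x27:6|rd=12:4|imm=63:6 ⇒ 0x9f3f ⇒ little 3f 9f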